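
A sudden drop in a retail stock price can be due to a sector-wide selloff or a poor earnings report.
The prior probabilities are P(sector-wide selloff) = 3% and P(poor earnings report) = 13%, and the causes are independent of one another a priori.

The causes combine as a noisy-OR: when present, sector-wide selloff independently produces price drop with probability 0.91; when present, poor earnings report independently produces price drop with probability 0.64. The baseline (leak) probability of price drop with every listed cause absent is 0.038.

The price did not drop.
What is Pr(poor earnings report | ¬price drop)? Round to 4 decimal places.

Pr(poor earnings report | ¬price drop) ≈ 0.0510

Under noisy-OR, P(price drop | causes) = 1 − (1−0.038)·∏(1−qᵢ) over the active causes.
Enumerate the 4 (sector-wide selloff, poor earnings report) configurations and weight by the priors:
  P(¬price drop) = 0.962·0.97·0.87 + 0.34632·0.97·0.13 + 0.08658·0.03·0.87 + 0.031169·0.03·0.13
        = 0.811832 + 0.043671 + 0.002260 + 0.000122 = 0.857885
Keeping only the poor earnings report-present terms gives 0.043793, so
  P(poor earnings report | ¬price drop) = 0.043793 / 0.857885 ≈ 0.0510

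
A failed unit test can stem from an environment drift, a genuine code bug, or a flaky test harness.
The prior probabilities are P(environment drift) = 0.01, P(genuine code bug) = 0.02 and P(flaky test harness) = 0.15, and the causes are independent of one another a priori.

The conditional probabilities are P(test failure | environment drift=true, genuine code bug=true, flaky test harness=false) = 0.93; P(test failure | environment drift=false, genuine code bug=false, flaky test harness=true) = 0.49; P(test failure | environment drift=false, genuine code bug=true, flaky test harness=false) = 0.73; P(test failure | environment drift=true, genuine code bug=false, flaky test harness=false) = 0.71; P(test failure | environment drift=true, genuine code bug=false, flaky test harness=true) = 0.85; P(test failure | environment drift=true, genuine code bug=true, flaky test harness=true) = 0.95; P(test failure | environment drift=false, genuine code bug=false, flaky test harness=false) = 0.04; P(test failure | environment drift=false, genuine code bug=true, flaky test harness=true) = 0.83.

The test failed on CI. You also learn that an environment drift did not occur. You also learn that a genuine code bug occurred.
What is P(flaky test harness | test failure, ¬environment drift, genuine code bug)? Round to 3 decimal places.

P(flaky test harness | test failure, ¬environment drift, genuine code bug) ≈ 0.167

Sum P(test failure|·) weighted by the priors over both values of flaky test harness:
  P(test failure | ¬environment drift, genuine code bug) = 0.73*0.85 + 0.83*0.15
        = 0.620500 + 0.124500 = 0.745000
Configurations with flaky test harness contribute 0.124500, so
  P(flaky test harness | test failure, ¬environment drift, genuine code bug) = 0.124500 / 0.745000 ≈ 0.167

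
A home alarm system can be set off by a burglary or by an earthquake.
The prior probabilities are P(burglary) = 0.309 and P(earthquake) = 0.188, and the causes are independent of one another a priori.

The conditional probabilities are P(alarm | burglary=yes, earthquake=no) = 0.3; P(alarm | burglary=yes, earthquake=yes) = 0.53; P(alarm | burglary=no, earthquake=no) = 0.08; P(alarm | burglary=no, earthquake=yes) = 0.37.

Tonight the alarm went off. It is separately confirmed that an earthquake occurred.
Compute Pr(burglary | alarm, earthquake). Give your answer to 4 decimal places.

Pr(burglary | alarm, earthquake) ≈ 0.3904

P(alarm | earthquake) = 0.37×0.691 + 0.53×0.309 = 0.255670 + 0.163770 = 0.419440
The burglary-present share is 0.53×0.309 = 0.163770.
P(burglary | alarm, earthquake) = 0.163770 / 0.419440 ≈ 0.3904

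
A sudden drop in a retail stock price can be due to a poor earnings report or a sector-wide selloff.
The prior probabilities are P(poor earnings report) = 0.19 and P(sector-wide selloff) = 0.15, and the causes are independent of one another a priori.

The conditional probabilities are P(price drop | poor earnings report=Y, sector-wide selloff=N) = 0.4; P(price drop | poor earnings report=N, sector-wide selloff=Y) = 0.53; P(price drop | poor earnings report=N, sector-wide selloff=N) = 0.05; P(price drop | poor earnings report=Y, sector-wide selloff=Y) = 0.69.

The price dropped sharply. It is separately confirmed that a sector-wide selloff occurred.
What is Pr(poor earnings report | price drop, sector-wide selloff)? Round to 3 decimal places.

Pr(poor earnings report | price drop, sector-wide selloff) ≈ 0.234

Weight on poor earnings report=true, given the evidence: 0.69·0.19 = 0.131100
Denominator P(price drop | sector-wide selloff): 0.53·0.81 + 0.69·0.19 = 0.560400
P(poor earnings report | price drop, sector-wide selloff) = 0.131100/0.560400 ≈ 0.234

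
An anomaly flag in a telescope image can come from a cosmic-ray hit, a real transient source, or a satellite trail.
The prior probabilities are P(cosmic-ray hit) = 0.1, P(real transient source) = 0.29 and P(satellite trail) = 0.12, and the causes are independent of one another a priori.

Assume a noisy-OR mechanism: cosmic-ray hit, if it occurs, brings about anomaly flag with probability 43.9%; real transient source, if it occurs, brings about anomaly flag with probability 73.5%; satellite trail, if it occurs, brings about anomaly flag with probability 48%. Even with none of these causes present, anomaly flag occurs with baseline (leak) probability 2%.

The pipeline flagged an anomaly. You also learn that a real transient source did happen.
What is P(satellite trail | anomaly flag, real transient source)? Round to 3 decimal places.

Under noisy-OR, P(anomaly flag | causes) = 1 − (1−0.02)·∏(1−qᵢ) over the active causes.
By total probability over the 4 (cosmic-ray hit, satellite trail) configurations:
  P(anomaly flag | real transient source) = 0.7403*0.9*0.88 + 0.864956*0.9*0.12 + 0.854308*0.1*0.88 + 0.92424*0.1*0.12
        = 0.586318 + 0.093415 + 0.075179 + 0.011091 = 0.766003
The terms with satellite trail present sum to 0.104506, so
  P(satellite trail | anomaly flag, real transient source) = 0.104506 / 0.766003 ≈ 0.136

P(satellite trail | anomaly flag, real transient source) ≈ 0.136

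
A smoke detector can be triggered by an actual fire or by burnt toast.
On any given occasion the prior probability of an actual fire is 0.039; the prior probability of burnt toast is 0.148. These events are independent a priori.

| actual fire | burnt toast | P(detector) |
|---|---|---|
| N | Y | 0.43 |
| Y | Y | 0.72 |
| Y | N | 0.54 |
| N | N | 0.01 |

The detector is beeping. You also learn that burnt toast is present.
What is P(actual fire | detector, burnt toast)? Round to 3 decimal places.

P(actual fire | detector, burnt toast) ≈ 0.064

Enumerate both values of actual fire and weight by the priors:
  P(detector | burnt toast) = 0.43*0.961 + 0.72*0.039
        = 0.413230 + 0.028080 = 0.441310
Keeping only the actual fire-present terms gives 0.028080, so
  P(actual fire | detector, burnt toast) = 0.028080 / 0.441310 ≈ 0.064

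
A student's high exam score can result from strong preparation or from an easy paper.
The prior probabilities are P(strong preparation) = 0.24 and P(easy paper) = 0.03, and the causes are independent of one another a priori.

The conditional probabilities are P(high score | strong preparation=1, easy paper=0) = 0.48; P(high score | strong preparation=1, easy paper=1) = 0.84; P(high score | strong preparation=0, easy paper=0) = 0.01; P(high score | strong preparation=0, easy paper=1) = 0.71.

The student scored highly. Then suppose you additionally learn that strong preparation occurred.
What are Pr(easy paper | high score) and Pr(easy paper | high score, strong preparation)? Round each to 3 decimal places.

P(high score) = 0.01·0.76·0.97 + 0.71·0.76·0.03 + 0.48·0.24·0.97 + 0.84·0.24·0.03 = 0.007372 + 0.016188 + 0.111744 + 0.006048 = 0.141352
The easy paper-present share is 0.016188 + 0.006048 = 0.022236.
P(easy paper | high score) = 0.022236 / 0.141352 ≈ 0.157

With the extra evidence:
Numerator (weight on configurations with easy paper): 0.84·0.03 = 0.025200
Normalizer over all consistent configurations: 0.48·0.97 + 0.84·0.03 = 0.490800
Posterior = 0.025200 / 0.490800 ≈ 0.051
— strong preparation explains away the evidence for easy paper.

Pr(easy paper | high score) ≈ 0.157; Pr(easy paper | high score, strong preparation) ≈ 0.051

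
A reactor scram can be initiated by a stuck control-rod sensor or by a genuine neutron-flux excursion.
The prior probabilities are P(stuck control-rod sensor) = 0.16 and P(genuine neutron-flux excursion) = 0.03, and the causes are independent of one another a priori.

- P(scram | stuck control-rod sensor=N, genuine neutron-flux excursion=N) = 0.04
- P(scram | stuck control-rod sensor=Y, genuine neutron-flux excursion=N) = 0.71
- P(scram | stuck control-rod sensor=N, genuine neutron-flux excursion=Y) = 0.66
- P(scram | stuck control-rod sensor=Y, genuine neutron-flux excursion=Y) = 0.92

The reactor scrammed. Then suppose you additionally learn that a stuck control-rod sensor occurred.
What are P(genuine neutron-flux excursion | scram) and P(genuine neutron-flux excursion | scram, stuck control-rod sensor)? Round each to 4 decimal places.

P(genuine neutron-flux excursion | scram) ≈ 0.1285; P(genuine neutron-flux excursion | scram, stuck control-rod sensor) ≈ 0.0385

Numerator (weight on configurations with genuine neutron-flux excursion): 0.016632 + 0.004416 = 0.021048
Normalizer over all consistent configurations: 0.04·0.84·0.97 + 0.66·0.84·0.03 + 0.71·0.16·0.97 + 0.92·0.16·0.03 = 0.163832
P(genuine neutron-flux excursion | scram) = 0.021048/0.163832 ≈ 0.1285

Now also conditioning on stuck control-rod sensor=true:
For the numerator, keep only genuine neutron-flux excursion=true terms: 0.92*0.03 = 0.027600
The normalizing constant is 0.71*0.97 + 0.92*0.03 = 0.716300
P(genuine neutron-flux excursion | scram, stuck control-rod sensor) = 0.027600/0.716300 ≈ 0.0385
Conditioning on stuck control-rod sensor lowers the posterior on genuine neutron-flux excursion: the classic explaining-away effect in a common-effect structure.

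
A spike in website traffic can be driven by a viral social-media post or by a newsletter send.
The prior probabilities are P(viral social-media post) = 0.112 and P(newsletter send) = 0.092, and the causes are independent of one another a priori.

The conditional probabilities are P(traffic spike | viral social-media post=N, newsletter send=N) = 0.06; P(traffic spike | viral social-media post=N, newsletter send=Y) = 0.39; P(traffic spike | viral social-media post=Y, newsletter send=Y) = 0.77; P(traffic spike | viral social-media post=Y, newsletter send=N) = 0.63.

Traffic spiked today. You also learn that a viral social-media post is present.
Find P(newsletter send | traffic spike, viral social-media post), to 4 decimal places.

P(newsletter send | traffic spike, viral social-media post) ≈ 0.1102

P(traffic spike | viral social-media post) = 0.63×0.908 + 0.77×0.092 = 0.572040 + 0.070840 = 0.642880
The newsletter send-present share is 0.77×0.092 = 0.070840.
So P(newsletter send | traffic spike, viral social-media post) = 0.070840/0.642880 ≈ 0.1102.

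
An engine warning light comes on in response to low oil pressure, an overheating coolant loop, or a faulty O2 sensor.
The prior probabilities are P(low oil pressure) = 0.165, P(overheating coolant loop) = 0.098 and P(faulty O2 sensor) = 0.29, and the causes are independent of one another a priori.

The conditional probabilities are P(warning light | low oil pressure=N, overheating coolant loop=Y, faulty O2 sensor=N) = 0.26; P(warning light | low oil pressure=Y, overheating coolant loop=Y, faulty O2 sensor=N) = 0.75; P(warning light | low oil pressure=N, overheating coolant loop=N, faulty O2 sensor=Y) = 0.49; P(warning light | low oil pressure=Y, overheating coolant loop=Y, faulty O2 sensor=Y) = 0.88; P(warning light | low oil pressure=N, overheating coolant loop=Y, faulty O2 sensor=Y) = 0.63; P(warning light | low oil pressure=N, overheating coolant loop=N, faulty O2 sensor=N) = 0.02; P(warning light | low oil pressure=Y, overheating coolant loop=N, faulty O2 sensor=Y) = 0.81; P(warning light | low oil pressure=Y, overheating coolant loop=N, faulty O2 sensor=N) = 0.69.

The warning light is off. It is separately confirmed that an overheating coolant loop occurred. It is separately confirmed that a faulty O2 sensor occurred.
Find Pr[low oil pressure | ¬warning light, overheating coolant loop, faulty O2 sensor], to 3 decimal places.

Pr[low oil pressure | ¬warning light, overheating coolant loop, faulty O2 sensor] ≈ 0.060

By total probability over both values of low oil pressure:
  P(¬warning light | overheating coolant loop, faulty O2 sensor) = 0.37*0.835 + 0.12*0.165
        = 0.308950 + 0.019800 = 0.328750
The terms with low oil pressure present sum to 0.019800, so
  P(low oil pressure | ¬warning light, overheating coolant loop, faulty O2 sensor) = 0.019800 / 0.328750 ≈ 0.060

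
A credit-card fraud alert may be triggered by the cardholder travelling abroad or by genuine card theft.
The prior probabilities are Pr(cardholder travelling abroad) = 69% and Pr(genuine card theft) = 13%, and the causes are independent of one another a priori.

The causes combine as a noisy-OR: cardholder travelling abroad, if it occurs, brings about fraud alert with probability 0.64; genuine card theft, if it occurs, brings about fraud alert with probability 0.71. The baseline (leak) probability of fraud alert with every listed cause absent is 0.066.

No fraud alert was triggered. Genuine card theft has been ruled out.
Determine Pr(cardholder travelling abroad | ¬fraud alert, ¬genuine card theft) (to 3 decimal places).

Pr(cardholder travelling abroad | ¬fraud alert, ¬genuine card theft) ≈ 0.445

Under noisy-OR, P(fraud alert | causes) = 1 − (1−0.066)·∏(1−qᵢ) over the active causes.
P(¬fraud alert | ¬genuine card theft) = 0.934×0.31 + 0.33624×0.69 = 0.289540 + 0.232006 = 0.521546
Restricting to configurations with cardholder travelling abroad present: 0.33624×0.69 = 0.232006.
P(cardholder travelling abroad | ¬fraud alert, ¬genuine card theft) = 0.232006 / 0.521546 ≈ 0.445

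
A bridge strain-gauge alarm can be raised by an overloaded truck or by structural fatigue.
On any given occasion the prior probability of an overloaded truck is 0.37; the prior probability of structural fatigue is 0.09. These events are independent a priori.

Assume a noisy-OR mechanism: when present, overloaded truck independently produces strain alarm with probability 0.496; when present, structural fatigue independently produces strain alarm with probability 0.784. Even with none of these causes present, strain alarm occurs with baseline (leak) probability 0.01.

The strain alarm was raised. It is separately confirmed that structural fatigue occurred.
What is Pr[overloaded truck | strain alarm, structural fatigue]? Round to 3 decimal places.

Pr[overloaded truck | strain alarm, structural fatigue] ≈ 0.400

Under noisy-OR, P(strain alarm | causes) = 1 − (1−0.01)·∏(1−qᵢ) over the active causes.
Sum P(strain alarm|·) weighted by the priors over both values of overloaded truck:
  P(strain alarm | structural fatigue) = 0.78616·0.63 + 0.892225·0.37
        = 0.495281 + 0.330123 = 0.825404
Keeping only the overloaded truck-present terms gives 0.330123, so
  P(overloaded truck | strain alarm, structural fatigue) = 0.330123 / 0.825404 ≈ 0.400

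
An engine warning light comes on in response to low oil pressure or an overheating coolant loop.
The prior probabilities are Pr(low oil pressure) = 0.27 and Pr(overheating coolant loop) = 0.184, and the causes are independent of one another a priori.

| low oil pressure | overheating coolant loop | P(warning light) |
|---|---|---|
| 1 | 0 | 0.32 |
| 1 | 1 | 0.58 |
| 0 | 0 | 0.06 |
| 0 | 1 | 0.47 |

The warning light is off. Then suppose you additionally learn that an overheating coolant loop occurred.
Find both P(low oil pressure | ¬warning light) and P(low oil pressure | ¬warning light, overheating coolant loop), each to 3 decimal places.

P(low oil pressure | ¬warning light) ≈ 0.213; P(low oil pressure | ¬warning light, overheating coolant loop) ≈ 0.227

By total probability over the 4 (low oil pressure, overheating coolant loop) configurations:
  P(¬warning light) = 0.94*0.73*0.816 + 0.53*0.73*0.184 + 0.68*0.27*0.816 + 0.42*0.27*0.184
        = 0.559939 + 0.071190 + 0.149818 + 0.020866 = 0.801813
Configurations with low oil pressure contribute 0.170684, so
  P(low oil pressure | ¬warning light) = 0.170684 / 0.801813 ≈ 0.213

With the extra evidence:
Numerator (weight on configurations with low oil pressure): 0.42·0.27 = 0.113400
Denominator P(¬warning light | overheating coolant loop): 0.53·0.73 + 0.42·0.27 = 0.500300
Posterior = 0.113400 / 0.500300 ≈ 0.227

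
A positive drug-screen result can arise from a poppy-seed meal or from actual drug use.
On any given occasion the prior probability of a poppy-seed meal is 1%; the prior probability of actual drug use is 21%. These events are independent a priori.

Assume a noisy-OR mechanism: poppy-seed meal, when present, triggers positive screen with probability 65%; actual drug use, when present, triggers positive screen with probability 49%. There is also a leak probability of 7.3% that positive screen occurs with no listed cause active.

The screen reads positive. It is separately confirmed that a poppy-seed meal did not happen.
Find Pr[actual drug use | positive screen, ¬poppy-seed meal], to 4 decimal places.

Under noisy-OR, P(positive screen | causes) = 1 − (1−0.073)·∏(1−qᵢ) over the active causes.
P(positive screen | ¬poppy-seed meal) = 0.073*0.79 + 0.52723*0.21 = 0.057670 + 0.110718 = 0.168388
Restricting to configurations with actual drug use present: 0.52723*0.21 = 0.110718.
Hence the posterior is 0.110718/0.168388 ≈ 0.6575.

Pr[actual drug use | positive screen, ¬poppy-seed meal] ≈ 0.6575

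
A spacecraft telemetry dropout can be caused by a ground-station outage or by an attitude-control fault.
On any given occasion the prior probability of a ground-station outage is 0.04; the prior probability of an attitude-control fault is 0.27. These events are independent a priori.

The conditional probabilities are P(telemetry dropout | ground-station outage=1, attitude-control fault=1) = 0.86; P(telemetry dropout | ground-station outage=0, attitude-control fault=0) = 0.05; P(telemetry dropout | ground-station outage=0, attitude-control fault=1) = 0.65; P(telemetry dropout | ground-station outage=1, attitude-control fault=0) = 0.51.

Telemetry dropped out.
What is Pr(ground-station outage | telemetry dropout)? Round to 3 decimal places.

P(telemetry dropout) = 0.05×0.96×0.73 + 0.65×0.96×0.27 + 0.51×0.04×0.73 + 0.86×0.04×0.27 = 0.035040 + 0.168480 + 0.014892 + 0.009288 = 0.227700
Of this, 0.024180 comes from 0.014892 + 0.009288 (the ground-station outage=true cases).
Hence the posterior is 0.024180/0.227700 ≈ 0.106.

Pr(ground-station outage | telemetry dropout) ≈ 0.106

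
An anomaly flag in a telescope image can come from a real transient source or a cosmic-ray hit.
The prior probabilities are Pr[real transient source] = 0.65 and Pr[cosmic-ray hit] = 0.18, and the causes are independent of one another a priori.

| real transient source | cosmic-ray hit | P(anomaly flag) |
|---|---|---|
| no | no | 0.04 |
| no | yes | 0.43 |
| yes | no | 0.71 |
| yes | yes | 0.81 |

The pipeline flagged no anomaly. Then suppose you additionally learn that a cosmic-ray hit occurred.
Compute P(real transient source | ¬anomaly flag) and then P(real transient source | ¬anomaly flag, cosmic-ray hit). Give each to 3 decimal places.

P(real transient source | ¬anomaly flag) ≈ 0.362; P(real transient source | ¬anomaly flag, cosmic-ray hit) ≈ 0.382

P(¬anomaly flag) = 0.96×0.35×0.82 + 0.57×0.35×0.18 + 0.29×0.65×0.82 + 0.19×0.65×0.18 = 0.275520 + 0.035910 + 0.154570 + 0.022230 = 0.488230
Of this, 0.176800 comes from 0.154570 + 0.022230 (the real transient source=true cases).
P(real transient source | ¬anomaly flag) = 0.176800 / 0.488230 ≈ 0.362

Now condition on the additional information:
P(¬anomaly flag | cosmic-ray hit) = 0.57*0.35 + 0.19*0.65 = 0.199500 + 0.123500 = 0.323000
Of this, 0.123500 comes from 0.19*0.65 (the real transient source=true cases).
P(real transient source | ¬anomaly flag, cosmic-ray hit) = 0.123500 / 0.323000 ≈ 0.382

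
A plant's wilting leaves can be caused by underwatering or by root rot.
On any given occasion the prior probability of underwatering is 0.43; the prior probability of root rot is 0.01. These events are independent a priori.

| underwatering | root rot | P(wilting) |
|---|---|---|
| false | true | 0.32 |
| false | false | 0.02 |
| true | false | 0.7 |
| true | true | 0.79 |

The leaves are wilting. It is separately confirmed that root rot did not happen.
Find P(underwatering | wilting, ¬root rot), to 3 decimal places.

P(underwatering | wilting, ¬root rot) ≈ 0.964

Enumerate both values of underwatering and weight by the priors:
  P(wilting | ¬root rot) = 0.02*0.57 + 0.7*0.43
        = 0.011400 + 0.301000 = 0.312400
The terms with underwatering present sum to 0.301000, so
  P(underwatering | wilting, ¬root rot) = 0.301000 / 0.312400 ≈ 0.964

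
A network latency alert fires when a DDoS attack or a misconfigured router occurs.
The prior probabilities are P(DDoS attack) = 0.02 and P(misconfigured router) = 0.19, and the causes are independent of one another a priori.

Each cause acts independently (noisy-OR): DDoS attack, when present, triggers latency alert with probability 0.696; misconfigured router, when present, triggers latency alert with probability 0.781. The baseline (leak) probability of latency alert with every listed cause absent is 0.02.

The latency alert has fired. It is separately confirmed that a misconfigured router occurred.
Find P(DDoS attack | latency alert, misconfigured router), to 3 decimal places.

P(DDoS attack | latency alert, misconfigured router) ≈ 0.024

Under noisy-OR, P(latency alert | causes) = 1 − (1−0.02)·∏(1−qᵢ) over the active causes.
P(latency alert | misconfigured router) = 0.78538·0.98 + 0.934756·0.02 = 0.769672 + 0.018695 = 0.788367
Of this, 0.018695 comes from 0.934756·0.02 (the DDoS attack=true cases).
Hence the posterior is 0.018695/0.788367 ≈ 0.024.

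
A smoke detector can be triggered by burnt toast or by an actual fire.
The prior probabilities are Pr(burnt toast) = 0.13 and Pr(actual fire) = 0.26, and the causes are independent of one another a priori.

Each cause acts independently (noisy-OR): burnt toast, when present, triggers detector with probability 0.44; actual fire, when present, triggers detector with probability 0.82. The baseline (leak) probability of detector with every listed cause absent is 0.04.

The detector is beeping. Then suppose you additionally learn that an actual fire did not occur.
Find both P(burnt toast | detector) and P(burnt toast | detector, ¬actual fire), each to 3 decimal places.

P(burnt toast | detector) ≈ 0.261; P(burnt toast | detector, ¬actual fire) ≈ 0.633

Under noisy-OR, P(detector | causes) = 1 − (1−0.04)·∏(1−qᵢ) over the active causes.
P(detector) = 0.04×0.87×0.74 + 0.8272×0.87×0.26 + 0.4624×0.13×0.74 + 0.903232×0.13×0.26 = 0.025752 + 0.187113 + 0.044483 + 0.030529 = 0.287877
The burnt toast-present share is 0.044483 + 0.030529 = 0.075012.
Hence the posterior is 0.075012/0.287877 ≈ 0.261.

With the extra evidence:
Weight on burnt toast=true, given the evidence: 0.4624×0.13 = 0.060112
Normalizer over all consistent configurations: 0.04×0.87 + 0.4624×0.13 = 0.094912
Posterior = 0.060112 / 0.094912 ≈ 0.633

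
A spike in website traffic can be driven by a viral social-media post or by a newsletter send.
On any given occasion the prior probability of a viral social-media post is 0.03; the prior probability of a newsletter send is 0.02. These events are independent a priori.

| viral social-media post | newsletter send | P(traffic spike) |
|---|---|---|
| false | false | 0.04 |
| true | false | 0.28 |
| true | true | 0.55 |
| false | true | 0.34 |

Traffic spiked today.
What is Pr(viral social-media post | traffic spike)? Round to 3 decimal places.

P(traffic spike) = 0.04*0.97*0.98 + 0.34*0.97*0.02 + 0.28*0.03*0.98 + 0.55*0.03*0.02 = 0.038024 + 0.006596 + 0.008232 + 0.000330 = 0.053182
Restricting to configurations with viral social-media post present: 0.008232 + 0.000330 = 0.008562.
So P(viral social-media post | traffic spike) = 0.008562/0.053182 ≈ 0.161.

Pr(viral social-media post | traffic spike) ≈ 0.161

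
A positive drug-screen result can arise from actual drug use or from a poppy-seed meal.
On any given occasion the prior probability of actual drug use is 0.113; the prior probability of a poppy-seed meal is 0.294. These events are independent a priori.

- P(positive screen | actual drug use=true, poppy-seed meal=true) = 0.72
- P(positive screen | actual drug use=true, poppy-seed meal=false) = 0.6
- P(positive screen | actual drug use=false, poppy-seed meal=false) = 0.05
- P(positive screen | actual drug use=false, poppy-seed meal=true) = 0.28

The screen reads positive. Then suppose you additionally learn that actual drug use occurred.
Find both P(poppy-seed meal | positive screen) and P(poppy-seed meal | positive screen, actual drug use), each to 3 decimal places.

P(poppy-seed meal | positive screen) ≈ 0.550; P(poppy-seed meal | positive screen, actual drug use) ≈ 0.333

By total probability over the 4 (actual drug use, poppy-seed meal) configurations:
  P(positive screen) = 0.05×0.887×0.706 + 0.28×0.887×0.294 + 0.6×0.113×0.706 + 0.72×0.113×0.294
        = 0.031311 + 0.073018 + 0.047867 + 0.023920 = 0.176116
Configurations with poppy-seed meal contribute 0.096938, so
  P(poppy-seed meal | positive screen) = 0.096938 / 0.176116 ≈ 0.550

Now also conditioning on actual drug use=true:
Weight on poppy-seed meal=true, given the evidence: 0.72·0.294 = 0.211680
Denominator P(positive screen | actual drug use): 0.6·0.706 + 0.72·0.294 = 0.635280
Posterior = 0.211680 / 0.635280 ≈ 0.333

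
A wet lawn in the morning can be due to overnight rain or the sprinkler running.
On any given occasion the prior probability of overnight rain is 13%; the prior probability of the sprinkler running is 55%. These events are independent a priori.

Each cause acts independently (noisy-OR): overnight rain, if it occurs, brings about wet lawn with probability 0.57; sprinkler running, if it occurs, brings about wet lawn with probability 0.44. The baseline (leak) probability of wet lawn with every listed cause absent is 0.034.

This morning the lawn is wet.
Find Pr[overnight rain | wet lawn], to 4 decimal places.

Under noisy-OR, P(wet lawn | causes) = 1 − (1−0.034)·∏(1−qᵢ) over the active causes.
Enumerate the 4 (overnight rain, sprinkler running) configurations and weight by the priors:
  P(wet lawn) = 0.034×0.87×0.45 + 0.45904×0.87×0.55 + 0.58462×0.13×0.45 + 0.767387×0.13×0.55
        = 0.013311 + 0.219651 + 0.034200 + 0.054868 = 0.322030
Configurations with overnight rain contribute 0.089068, so
  P(overnight rain | wet lawn) = 0.089068 / 0.322030 ≈ 0.2766

Pr[overnight rain | wet lawn] ≈ 0.2766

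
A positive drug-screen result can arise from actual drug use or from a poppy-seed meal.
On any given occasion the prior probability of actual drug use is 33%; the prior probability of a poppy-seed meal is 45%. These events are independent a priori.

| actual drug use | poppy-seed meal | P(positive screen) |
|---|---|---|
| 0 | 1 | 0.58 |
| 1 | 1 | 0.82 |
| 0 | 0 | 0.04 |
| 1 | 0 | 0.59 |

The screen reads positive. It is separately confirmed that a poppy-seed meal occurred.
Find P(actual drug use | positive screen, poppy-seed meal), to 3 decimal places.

Numerator (weight on configurations with actual drug use): 0.82*0.33 = 0.270600
The normalizing constant is 0.58*0.67 + 0.82*0.33 = 0.659200
Posterior = 0.270600 / 0.659200 ≈ 0.410

P(actual drug use | positive screen, poppy-seed meal) ≈ 0.410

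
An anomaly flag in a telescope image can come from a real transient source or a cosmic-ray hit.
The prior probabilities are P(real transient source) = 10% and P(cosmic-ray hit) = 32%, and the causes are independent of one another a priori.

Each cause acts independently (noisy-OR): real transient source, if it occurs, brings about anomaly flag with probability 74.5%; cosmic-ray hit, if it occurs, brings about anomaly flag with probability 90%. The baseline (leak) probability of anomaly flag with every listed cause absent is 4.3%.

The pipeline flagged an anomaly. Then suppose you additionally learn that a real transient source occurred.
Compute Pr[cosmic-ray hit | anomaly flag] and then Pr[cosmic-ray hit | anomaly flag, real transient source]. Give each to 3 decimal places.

Pr[cosmic-ray hit | anomaly flag] ≈ 0.790; Pr[cosmic-ray hit | anomaly flag, real transient source] ≈ 0.378

Under noisy-OR, P(anomaly flag | causes) = 1 − (1−0.043)·∏(1−qᵢ) over the active causes.
Numerator (weight on configurations with cosmic-ray hit): 0.260438 + 0.031219 = 0.291657
The normalizing constant is 0.043×0.9×0.68 + 0.9043×0.9×0.32 + 0.755965×0.1×0.68 + 0.975596×0.1×0.32 = 0.369379
P(cosmic-ray hit | anomaly flag) = 0.291657/0.369379 ≈ 0.790

Now condition on the additional information:
P(anomaly flag | real transient source) = 0.755965×0.68 + 0.975596×0.32 = 0.514056 + 0.312191 = 0.826247
Of this, 0.312191 comes from 0.975596×0.32 (the cosmic-ray hit=true cases).
So P(cosmic-ray hit | anomaly flag, real transient source) = 0.312191/0.826247 ≈ 0.378.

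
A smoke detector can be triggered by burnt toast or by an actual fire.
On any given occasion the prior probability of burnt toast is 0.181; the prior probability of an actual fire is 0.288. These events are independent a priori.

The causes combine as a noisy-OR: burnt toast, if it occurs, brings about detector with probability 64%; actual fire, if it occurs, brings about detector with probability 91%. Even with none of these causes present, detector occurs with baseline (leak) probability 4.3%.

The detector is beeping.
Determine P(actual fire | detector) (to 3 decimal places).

P(actual fire | detector) ≈ 0.708

Under noisy-OR, P(detector | causes) = 1 − (1−0.043)·∏(1−qᵢ) over the active causes.
P(detector) = 0.043×0.819×0.712 + 0.91387×0.819×0.288 + 0.65548×0.181×0.712 + 0.968993×0.181×0.288 = 0.025075 + 0.215556 + 0.084473 + 0.050512 = 0.375616
Of this, 0.266068 comes from 0.215556 + 0.050512 (the actual fire=true cases).
P(actual fire | detector) = 0.266068 / 0.375616 ≈ 0.708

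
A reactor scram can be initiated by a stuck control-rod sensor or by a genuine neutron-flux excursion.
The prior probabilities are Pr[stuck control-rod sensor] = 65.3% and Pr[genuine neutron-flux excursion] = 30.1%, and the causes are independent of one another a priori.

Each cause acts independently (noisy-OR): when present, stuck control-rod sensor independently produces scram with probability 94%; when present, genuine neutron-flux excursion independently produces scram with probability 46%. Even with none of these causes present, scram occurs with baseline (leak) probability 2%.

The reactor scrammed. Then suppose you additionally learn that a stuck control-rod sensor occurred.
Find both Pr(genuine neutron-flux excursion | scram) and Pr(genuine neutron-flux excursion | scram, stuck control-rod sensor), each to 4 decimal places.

Pr(genuine neutron-flux excursion | scram) ≈ 0.3553; Pr(genuine neutron-flux excursion | scram, stuck control-rod sensor) ≈ 0.3070

Under noisy-OR, P(scram | causes) = 1 − (1−0.02)·∏(1−qᵢ) over the active causes.
Weight on genuine neutron-flux excursion=true, given the evidence: 0.049174 + 0.190312 = 0.239486
Normalizer over all consistent configurations: 0.02*0.347*0.699 + 0.4708*0.347*0.301 + 0.9412*0.653*0.699 + 0.968248*0.653*0.301 = 0.673945
P(genuine neutron-flux excursion | scram) = 0.239486/0.673945 ≈ 0.3553

Now condition on the additional information:
P(scram | stuck control-rod sensor) = 0.9412·0.699 + 0.968248·0.301 = 0.657899 + 0.291443 = 0.949342
Restricting to configurations with genuine neutron-flux excursion present: 0.968248·0.301 = 0.291443.
So P(genuine neutron-flux excursion | scram, stuck control-rod sensor) = 0.291443/0.949342 ≈ 0.3070.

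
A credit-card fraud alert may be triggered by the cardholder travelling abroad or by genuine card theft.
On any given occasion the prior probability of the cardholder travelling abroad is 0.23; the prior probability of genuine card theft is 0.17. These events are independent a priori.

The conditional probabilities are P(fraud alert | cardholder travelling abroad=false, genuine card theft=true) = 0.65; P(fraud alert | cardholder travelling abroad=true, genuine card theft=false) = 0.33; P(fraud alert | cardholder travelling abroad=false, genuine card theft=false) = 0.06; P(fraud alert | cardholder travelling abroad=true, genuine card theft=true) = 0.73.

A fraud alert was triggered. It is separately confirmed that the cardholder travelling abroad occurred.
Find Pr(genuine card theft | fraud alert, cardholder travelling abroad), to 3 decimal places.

Pr(genuine card theft | fraud alert, cardholder travelling abroad) ≈ 0.312

For the numerator, keep only genuine card theft=true terms: 0.73·0.17 = 0.124100
Denominator P(fraud alert | cardholder travelling abroad): 0.33·0.83 + 0.73·0.17 = 0.398000
Posterior = 0.124100 / 0.398000 ≈ 0.312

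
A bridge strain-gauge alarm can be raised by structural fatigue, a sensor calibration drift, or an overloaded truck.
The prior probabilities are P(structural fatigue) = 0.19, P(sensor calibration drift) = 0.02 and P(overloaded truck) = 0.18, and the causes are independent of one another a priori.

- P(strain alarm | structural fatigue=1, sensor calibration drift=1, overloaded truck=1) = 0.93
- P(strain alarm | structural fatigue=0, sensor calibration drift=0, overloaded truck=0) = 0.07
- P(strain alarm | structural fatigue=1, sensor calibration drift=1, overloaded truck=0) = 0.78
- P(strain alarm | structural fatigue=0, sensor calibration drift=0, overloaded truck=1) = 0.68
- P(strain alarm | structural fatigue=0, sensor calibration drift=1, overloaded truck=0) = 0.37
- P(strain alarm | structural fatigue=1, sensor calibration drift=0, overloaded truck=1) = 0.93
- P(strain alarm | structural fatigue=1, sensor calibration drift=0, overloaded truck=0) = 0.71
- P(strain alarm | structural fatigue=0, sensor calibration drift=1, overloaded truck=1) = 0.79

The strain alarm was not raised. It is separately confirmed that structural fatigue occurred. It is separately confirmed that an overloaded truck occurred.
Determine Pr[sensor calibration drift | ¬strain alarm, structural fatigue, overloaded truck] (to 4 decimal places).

Enumerate both values of sensor calibration drift and weight by the priors:
  P(¬strain alarm | structural fatigue, overloaded truck) = 0.07×0.98 + 0.07×0.02
        = 0.068600 + 0.001400 = 0.070000
The terms with sensor calibration drift present sum to 0.001400, so
  P(sensor calibration drift | ¬strain alarm, structural fatigue, overloaded truck) = 0.001400 / 0.070000 ≈ 0.0200

Pr[sensor calibration drift | ¬strain alarm, structural fatigue, overloaded truck] ≈ 0.0200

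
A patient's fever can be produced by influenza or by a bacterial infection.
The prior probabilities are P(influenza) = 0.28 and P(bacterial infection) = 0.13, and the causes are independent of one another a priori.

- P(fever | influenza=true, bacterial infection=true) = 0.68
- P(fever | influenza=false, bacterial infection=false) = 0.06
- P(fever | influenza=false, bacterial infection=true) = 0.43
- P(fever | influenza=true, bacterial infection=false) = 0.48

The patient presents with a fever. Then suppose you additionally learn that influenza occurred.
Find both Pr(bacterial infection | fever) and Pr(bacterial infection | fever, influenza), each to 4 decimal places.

Pr(bacterial infection | fever) ≈ 0.2961; Pr(bacterial infection | fever, influenza) ≈ 0.1747

P(fever) = 0.06×0.72×0.87 + 0.43×0.72×0.13 + 0.48×0.28×0.87 + 0.68×0.28×0.13 = 0.037584 + 0.040248 + 0.116928 + 0.024752 = 0.219512
The bacterial infection-present share is 0.040248 + 0.024752 = 0.065000.
P(bacterial infection | fever) = 0.065000 / 0.219512 ≈ 0.2961

Now also conditioning on influenza=true:
Enumerate both values of bacterial infection and weight by the priors:
  P(fever | influenza) = 0.48*0.87 + 0.68*0.13
        = 0.417600 + 0.088400 = 0.506000
Configurations with bacterial infection contribute 0.088400, so
  P(bacterial infection | fever, influenza) = 0.088400 / 0.506000 ≈ 0.1747
Conditioning on influenza lowers the posterior on bacterial infection: the classic explaining-away effect in a common-effect structure.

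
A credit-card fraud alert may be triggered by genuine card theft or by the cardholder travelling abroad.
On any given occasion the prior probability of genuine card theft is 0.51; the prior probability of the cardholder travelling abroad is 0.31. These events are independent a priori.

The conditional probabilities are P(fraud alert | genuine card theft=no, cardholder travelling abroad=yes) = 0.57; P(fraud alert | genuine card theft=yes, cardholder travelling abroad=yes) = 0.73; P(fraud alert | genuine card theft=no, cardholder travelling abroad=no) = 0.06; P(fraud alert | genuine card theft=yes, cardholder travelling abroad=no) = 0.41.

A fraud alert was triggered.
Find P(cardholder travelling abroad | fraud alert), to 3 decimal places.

P(cardholder travelling abroad | fraud alert) ≈ 0.551

P(fraud alert) = 0.06×0.49×0.69 + 0.57×0.49×0.31 + 0.41×0.51×0.69 + 0.73×0.51×0.31 = 0.020286 + 0.086583 + 0.144279 + 0.115413 = 0.366561
Of this, 0.201996 comes from 0.086583 + 0.115413 (the cardholder travelling abroad=true cases).
So P(cardholder travelling abroad | fraud alert) = 0.201996/0.366561 ≈ 0.551.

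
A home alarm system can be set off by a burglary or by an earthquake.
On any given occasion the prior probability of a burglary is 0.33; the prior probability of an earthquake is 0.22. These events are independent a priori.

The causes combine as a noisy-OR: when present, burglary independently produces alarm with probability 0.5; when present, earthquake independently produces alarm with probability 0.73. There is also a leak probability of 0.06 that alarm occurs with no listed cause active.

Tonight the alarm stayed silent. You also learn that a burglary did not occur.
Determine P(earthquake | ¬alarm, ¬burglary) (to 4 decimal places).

Under noisy-OR, P(alarm | causes) = 1 − (1−0.06)·∏(1−qᵢ) over the active causes.
Numerator (weight on configurations with earthquake): 0.2538*0.22 = 0.055836
The normalizing constant is 0.94*0.78 + 0.2538*0.22 = 0.789036
P(earthquake | ¬alarm, ¬burglary) = 0.055836/0.789036 ≈ 0.0708

P(earthquake | ¬alarm, ¬burglary) ≈ 0.0708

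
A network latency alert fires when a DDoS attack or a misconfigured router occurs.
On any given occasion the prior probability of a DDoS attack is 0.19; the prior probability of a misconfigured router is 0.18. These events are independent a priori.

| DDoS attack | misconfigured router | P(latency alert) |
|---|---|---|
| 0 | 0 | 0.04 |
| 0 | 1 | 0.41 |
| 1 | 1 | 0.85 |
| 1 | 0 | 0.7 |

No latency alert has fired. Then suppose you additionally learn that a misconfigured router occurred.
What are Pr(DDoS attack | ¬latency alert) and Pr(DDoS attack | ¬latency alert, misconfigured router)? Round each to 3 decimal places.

P(¬latency alert) = 0.96*0.81*0.82 + 0.59*0.81*0.18 + 0.3*0.19*0.82 + 0.15*0.19*0.18 = 0.637632 + 0.086022 + 0.046740 + 0.005130 = 0.775524
The DDoS attack-present share is 0.046740 + 0.005130 = 0.051870.
So P(DDoS attack | ¬latency alert) = 0.051870/0.775524 ≈ 0.067.

Now also conditioning on misconfigured router=true:
P(¬latency alert | misconfigured router) = 0.59*0.81 + 0.15*0.19 = 0.477900 + 0.028500 = 0.506400
Restricting to configurations with DDoS attack present: 0.15*0.19 = 0.028500.
P(DDoS attack | ¬latency alert, misconfigured router) = 0.028500 / 0.506400 ≈ 0.056

Pr(DDoS attack | ¬latency alert) ≈ 0.067; Pr(DDoS attack | ¬latency alert, misconfigured router) ≈ 0.056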